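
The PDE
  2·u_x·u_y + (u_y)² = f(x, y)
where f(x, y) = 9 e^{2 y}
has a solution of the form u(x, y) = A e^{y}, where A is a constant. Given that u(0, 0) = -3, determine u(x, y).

Answer: u(x, y) = - 3 e^{y}

Derivation:
Substitute the ansatz u = A e^{y} into the left-hand side.
Derivatives of the ansatz:
  u_x = 0
  u_y = A e^{y}
Term by term:
  2·u_x·u_y = 0
  (u_y)² = A^{2} e^{2 y}
So the left-hand side equals
  A^{2} e^{2 y}
This must equal f(x, y) = 9 e^{2 y} identically.
Matching coefficients of the independent functions:
  [e^{2 y}]:  A^{2} = 9
These equations allow (A) = (-3) or (3).
Impose the point condition(s):
  u(0, 0) = -3  ⟹  A = -3
Only A = -3 satisfies everything.
Hence u(x, y) = - 3 e^{y}.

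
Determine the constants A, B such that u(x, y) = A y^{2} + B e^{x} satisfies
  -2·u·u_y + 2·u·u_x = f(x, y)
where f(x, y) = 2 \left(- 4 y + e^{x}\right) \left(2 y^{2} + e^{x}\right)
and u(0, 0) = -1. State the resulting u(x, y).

Answer: u(x, y) = - 2 y^{2} - e^{x}

Derivation:
Substitute the ansatz u = A y^{2} + B e^{x} into the left-hand side.
Derivatives of the ansatz:
  u_y = 2 A y
  u_x = B e^{x}
Term by term:
  -2·u·u_y = - 4 A^{2} y^{3} - 4 A B y e^{x}
  2·u·u_x = 2 A B y^{2} e^{x} + 2 B^{2} e^{2 x}
So the left-hand side equals
  - 4 A^{2} y^{3} + 2 A B y^{2} e^{x} - 4 A B y e^{x} + 2 B^{2} e^{2 x}
This must equal f(x, y) identically; expanded, f = - 16 y^{3} + 4 y^{2} e^{x} - 8 y e^{x} + 2 e^{2 x}.
Matching coefficients of the independent functions:
  [y^{3}]:  - 4 A^{2} = -16
  [y e^{x}]:  - 4 A B = -8
  [y^{2} e^{x}]:  2 A B = 4
  [e^{2 x}]:  2 B^{2} = 2
These equations allow (A, B) = (-2, -1) or (2, 1).
Impose the point condition(s):
  u(0, 0) = -1  ⟹  B = -1
Only A = -2, B = -1 satisfies everything.
Hence u(x, y) = - 2 y^{2} - e^{x}.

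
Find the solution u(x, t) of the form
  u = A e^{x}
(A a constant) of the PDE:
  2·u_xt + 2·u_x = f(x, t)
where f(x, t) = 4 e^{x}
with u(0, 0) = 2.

Substitute the ansatz u = A e^{x} into the left-hand side.
Derivatives of the ansatz:
  u_xt = 0
  u_x = A e^{x}
Term by term:
  2·u_xt = 0
  2·u_x = 2 A e^{x}
So the left-hand side equals
  2 A e^{x}
This must equal f(x, t) = 4 e^{x} identically.
Matching coefficients of the independent functions:
  [e^{x}]:  2 A = 4
Solving: A = 2.
Check against the point condition:
  u(0, 0) = 2  ⟹  A = 2  ✓
Hence u(x, t) = 2 e^{x}.

Answer: u(x, t) = 2 e^{x}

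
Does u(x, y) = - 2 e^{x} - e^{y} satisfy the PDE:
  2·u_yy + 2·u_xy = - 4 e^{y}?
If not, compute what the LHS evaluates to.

Answer: No, the LHS evaluates to - 2 e^{y}

Derivation:
Evaluate each term of the left-hand side for u = - 2 e^{x} - e^{y}.
Derivatives:
  u_yy = - e^{y}
  u_xy = 0
Terms:
  2·u_yy = - 2 e^{y}
  2·u_xy = 0
Sum: LHS = - 2 e^{y}
Given right-hand side: - 4 e^{y}. Difference LHS − RHS = 2 e^{y} ≠ 0, so u is not a solution.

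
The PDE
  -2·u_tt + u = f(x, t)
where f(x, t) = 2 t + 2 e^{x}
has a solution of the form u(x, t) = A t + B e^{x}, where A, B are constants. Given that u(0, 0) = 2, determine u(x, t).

Substitute the ansatz u = A t + B e^{x} into the left-hand side.
Derivatives of the ansatz:
  u_tt = 0
Term by term:
  -2·u_tt = 0
  u = A t + B e^{x}
So the left-hand side equals
  A t + B e^{x}
This must equal f(x, t) = 2 t + 2 e^{x} identically.
Matching coefficients of the independent functions:
  [t]:  A = 2
  [e^{x}]:  B = 2
Solving: A = 2, B = 2.
Check against the point condition:
  u(0, 0) = 2  ⟹  B = 2  ✓
Hence u(x, t) = 2 t + 2 e^{x}.

Answer: u(x, t) = 2 t + 2 e^{x}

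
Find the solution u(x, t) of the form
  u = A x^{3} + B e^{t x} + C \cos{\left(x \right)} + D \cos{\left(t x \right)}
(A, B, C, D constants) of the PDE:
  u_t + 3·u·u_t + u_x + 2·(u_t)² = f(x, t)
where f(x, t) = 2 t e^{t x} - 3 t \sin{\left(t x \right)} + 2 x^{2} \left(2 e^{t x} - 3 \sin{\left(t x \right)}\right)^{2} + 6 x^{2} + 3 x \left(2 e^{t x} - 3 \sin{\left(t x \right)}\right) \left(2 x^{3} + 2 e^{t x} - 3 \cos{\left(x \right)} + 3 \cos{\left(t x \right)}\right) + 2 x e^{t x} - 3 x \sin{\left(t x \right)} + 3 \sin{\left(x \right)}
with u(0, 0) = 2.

Substitute the ansatz u = A x^{3} + B e^{t x} + C \cos{\left(x \right)} + D \cos{\left(t x \right)} into the left-hand side.
Derivatives of the ansatz:
  u_t = B x e^{t x} - D x \sin{\left(t x \right)}
  u_x = 3 A x^{2} + B t e^{t x} - C \sin{\left(x \right)} - D t \sin{\left(t x \right)}
Term by term:
  u_t = B x e^{t x} - D x \sin{\left(t x \right)}
  3·u·u_t = 3 A B x^{4} e^{t x} - 3 A D x^{4} \sin{\left(t x \right)} + 3 B^{2} x e^{2 t x} + 3 B C x e^{t x} \cos{\left(x \right)} - 3 B D x e^{t x} \sin{\left(t x \right)} + 3 B D x e^{t x} \cos{\left(t x \right)} - 3 C D x \sin{\left(t x \right)} \cos{\left(x \right)} - 3 D^{2} x \sin{\left(t x \right)} \cos{\left(t x \right)}
  u_x = 3 A x^{2} + B t e^{t x} - C \sin{\left(x \right)} - D t \sin{\left(t x \right)}
  2·(u_t)² = 2 B^{2} x^{2} e^{2 t x} - 4 B D x^{2} e^{t x} \sin{\left(t x \right)} + 2 D^{2} x^{2} \sin^{2}{\left(t x \right)}
So the left-hand side equals
  3 A B x^{4} e^{t x} - 3 A D x^{4} \sin{\left(t x \right)} + 3 A x^{2} + 2 B^{2} x^{2} e^{2 t x} + 3 B^{2} x e^{2 t x} + 3 B C x e^{t x} \cos{\left(x \right)} - 4 B D x^{2} e^{t x} \sin{\left(t x \right)} - 3 B D x e^{t x} \sin{\left(t x \right)} + 3 B D x e^{t x} \cos{\left(t x \right)} + B t e^{t x} + B x e^{t x} - 3 C D x \sin{\left(t x \right)} \cos{\left(x \right)} - C \sin{\left(x \right)} + 2 D^{2} x^{2} \sin^{2}{\left(t x \right)} - 3 D^{2} x \sin{\left(t x \right)} \cos{\left(t x \right)} - D t \sin{\left(t x \right)} - D x \sin{\left(t x \right)}
This must equal f(x, t) identically; expanded, f = 2 t e^{t x} - 3 t \sin{\left(t x \right)} + 12 x^{4} e^{t x} - 18 x^{4} \sin{\left(t x \right)} + 8 x^{2} e^{2 t x} - 24 x^{2} e^{t x} \sin{\left(t x \right)} + 18 x^{2} \sin^{2}{\left(t x \right)} + 6 x^{2} + 12 x e^{2 t x} - 18 x e^{t x} \sin{\left(t x \right)} - 18 x e^{t x} \cos{\left(x \right)} + 18 x e^{t x} \cos{\left(t x \right)} + 2 x e^{t x} + 27 x \sin{\left(t x \right)} \cos{\left(x \right)} - 27 x \sin{\left(t x \right)} \cos{\left(t x \right)} - 3 x \sin{\left(t x \right)} + 3 \sin{\left(x \right)}.
Matching coefficients of the independent functions:
(each divided by its leading coefficient; functions giving the same equation are listed together)
  [x^{2}]:  A - 2 = 0
  [t e^{t x}, x e^{t x}]:  B - 2 = 0
  [t \sin{\left(t x \right)}, x \sin{\left(t x \right)}]:  D - 3 = 0
  [x e^{2 t x}, x^{2} e^{2 t x}]:  B^{2} - 4 = 0
  [x^{2} \sin^{2}{\left(t x \right)}, x \sin{\left(t x \right)} \cos{\left(t x \right)}]:  D^{2} - 9 = 0
  [x^{4} e^{t x}]:  A B - 4 = 0
  [x^{4} \sin{\left(t x \right)}]:  A D - 6 = 0
  [x e^{t x} \sin{\left(t x \right)}, x e^{t x} \cos{\left(t x \right)}, x^{2} e^{t x} \sin{\left(t x \right)}]:  B D - 6 = 0
  [x e^{t x} \cos{\left(x \right)}]:  B C + 6 = 0
  [x \sin{\left(t x \right)} \cos{\left(x \right)}]:  C D + 9 = 0
  [\sin{\left(x \right)}]:  C + 3 = 0
Solving: A = 2, B = 2, C = -3, D = 3.
Check against the point condition:
  u(0, 0) = 2  ⟹  B + C + D = 2  ✓
Hence u(x, t) = 2 x^{3} + 2 e^{t x} - 3 \cos{\left(x \right)} + 3 \cos{\left(t x \right)}.

Answer: u(x, t) = 2 x^{3} + 2 e^{t x} - 3 \cos{\left(x \right)} + 3 \cos{\left(t x \right)}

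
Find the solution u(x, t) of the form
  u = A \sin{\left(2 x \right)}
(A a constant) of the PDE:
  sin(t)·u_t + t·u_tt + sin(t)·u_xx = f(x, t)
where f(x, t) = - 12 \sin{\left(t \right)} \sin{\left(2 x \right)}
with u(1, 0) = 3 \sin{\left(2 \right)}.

Answer: u(x, t) = 3 \sin{\left(2 x \right)}

Derivation:
Substitute the ansatz u = A \sin{\left(2 x \right)} into the left-hand side.
Derivatives of the ansatz:
  u_t = 0
  u_tt = 0
  u_xx = - 4 A \sin{\left(2 x \right)}
Term by term:
  sin(t)·u_t = 0
  t·u_tt = 0
  sin(t)·u_xx = - 4 A \sin{\left(t \right)} \sin{\left(2 x \right)}
So the left-hand side equals
  - 4 A \sin{\left(t \right)} \sin{\left(2 x \right)}
This must equal f(x, t) = - 12 \sin{\left(t \right)} \sin{\left(2 x \right)} identically.
Matching coefficients of the independent functions:
  [\sin{\left(t \right)} \sin{\left(2 x \right)}]:  - 4 A = -12
Solving: A = 3.
Check against the point condition:
  u(1, 0) = 3 \sin{\left(2 \right)}  ⟹  A \sin{\left(2 \right)} = 3 \sin{\left(2 \right)}  ✓
Hence u(x, t) = 3 \sin{\left(2 x \right)}.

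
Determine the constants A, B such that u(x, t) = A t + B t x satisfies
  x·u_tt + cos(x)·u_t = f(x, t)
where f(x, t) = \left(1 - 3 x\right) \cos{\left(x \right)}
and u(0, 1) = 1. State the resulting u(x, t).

Answer: u(x, t) = - 3 t x + t

Derivation:
Substitute the ansatz u = A t + B t x into the left-hand side.
Derivatives of the ansatz:
  u_tt = 0
  u_t = A + B x
Term by term:
  x·u_tt = 0
  cos(x)·u_t = A \cos{\left(x \right)} + B x \cos{\left(x \right)}
So the left-hand side equals
  A \cos{\left(x \right)} + B x \cos{\left(x \right)}
This must equal f(x, t) identically; expanded, f = - 3 x \cos{\left(x \right)} + \cos{\left(x \right)}.
Matching coefficients of the independent functions:
  [x \cos{\left(x \right)}]:  B = -3
  [\cos{\left(x \right)}]:  A = 1
Solving: A = 1, B = -3.
Check against the point condition:
  u(0, 1) = 1  ⟹  A = 1  ✓
Hence u(x, t) = - 3 t x + t.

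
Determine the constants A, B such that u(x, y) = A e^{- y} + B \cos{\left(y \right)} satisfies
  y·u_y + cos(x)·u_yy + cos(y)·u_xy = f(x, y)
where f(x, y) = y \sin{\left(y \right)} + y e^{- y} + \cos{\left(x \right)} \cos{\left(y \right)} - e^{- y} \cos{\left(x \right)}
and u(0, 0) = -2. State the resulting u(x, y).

Substitute the ansatz u = A e^{- y} + B \cos{\left(y \right)} into the left-hand side.
Derivatives of the ansatz:
  u_y = - A e^{- y} - B \sin{\left(y \right)}
  u_yy = A e^{- y} - B \cos{\left(y \right)}
  u_xy = 0
Term by term:
  y·u_y = - A y e^{- y} - B y \sin{\left(y \right)}
  cos(x)·u_yy = A e^{- y} \cos{\left(x \right)} - B \cos{\left(x \right)} \cos{\left(y \right)}
  cos(y)·u_xy = 0
So the left-hand side equals
  - A y e^{- y} + A e^{- y} \cos{\left(x \right)} - B y \sin{\left(y \right)} - B \cos{\left(x \right)} \cos{\left(y \right)}
This must equal f(x, y) = y \sin{\left(y \right)} + y e^{- y} + \cos{\left(x \right)} \cos{\left(y \right)} - e^{- y} \cos{\left(x \right)} identically.
Matching coefficients of the independent functions:
  [y e^{- y}]:  - A = 1
  [y \sin{\left(y \right)}, \cos{\left(x \right)} \cos{\left(y \right)}]:  - B = 1
  [e^{- y} \cos{\left(x \right)}]:  A = -1
Solving: A = -1, B = -1.
Check against the point condition:
  u(0, 0) = -2  ⟹  A + B = -2  ✓
Hence u(x, y) = - \cos{\left(y \right)} - e^{- y}.

Answer: u(x, y) = - \cos{\left(y \right)} - e^{- y}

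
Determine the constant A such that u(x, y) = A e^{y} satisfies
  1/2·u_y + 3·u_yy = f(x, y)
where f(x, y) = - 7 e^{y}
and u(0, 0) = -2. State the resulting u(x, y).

Answer: u(x, y) = - 2 e^{y}

Derivation:
Substitute the ansatz u = A e^{y} into the left-hand side.
Derivatives of the ansatz:
  u_y = A e^{y}
  u_yy = A e^{y}
Term by term:
  1/2·u_y = \frac{A e^{y}}{2}
  3·u_yy = 3 A e^{y}
So the left-hand side equals
  \frac{7 A e^{y}}{2}
This must equal f(x, y) = - 7 e^{y} identically.
Matching coefficients of the independent functions:
  [e^{y}]:  \frac{7 A}{2} = -7
Solving: A = -2.
Check against the point condition:
  u(0, 0) = -2  ⟹  A = -2  ✓
Hence u(x, y) = - 2 e^{y}.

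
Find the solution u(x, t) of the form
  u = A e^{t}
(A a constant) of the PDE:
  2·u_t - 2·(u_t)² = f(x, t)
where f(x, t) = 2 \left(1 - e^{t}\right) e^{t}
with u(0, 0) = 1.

Substitute the ansatz u = A e^{t} into the left-hand side.
Derivatives of the ansatz:
  u_t = A e^{t}
Term by term:
  2·u_t = 2 A e^{t}
  -2·(u_t)² = - 2 A^{2} e^{2 t}
So the left-hand side equals
  - 2 A^{2} e^{2 t} + 2 A e^{t}
This must equal f(x, t) identically; expanded, f = - 2 e^{2 t} + 2 e^{t}.
Matching coefficients of the independent functions:
  [e^{t}]:  2 A = 2
  [e^{2 t}]:  - 2 A^{2} = -2
Solving: A = 1.
Check against the point condition:
  u(0, 0) = 1  ⟹  A = 1  ✓
Hence u(x, t) = e^{t}.

Answer: u(x, t) = e^{t}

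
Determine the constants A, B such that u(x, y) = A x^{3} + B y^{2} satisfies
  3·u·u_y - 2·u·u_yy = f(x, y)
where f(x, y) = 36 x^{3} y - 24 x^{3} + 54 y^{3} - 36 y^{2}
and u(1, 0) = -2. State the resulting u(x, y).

Substitute the ansatz u = A x^{3} + B y^{2} into the left-hand side.
Derivatives of the ansatz:
  u_y = 2 B y
  u_yy = 2 B
Term by term:
  3·u·u_y = 6 A B x^{3} y + 6 B^{2} y^{3}
  -2·u·u_yy = - 4 A B x^{3} - 4 B^{2} y^{2}
So the left-hand side equals
  6 A B x^{3} y - 4 A B x^{3} + 6 B^{2} y^{3} - 4 B^{2} y^{2}
This must equal f(x, y) = 36 x^{3} y - 24 x^{3} + 54 y^{3} - 36 y^{2} identically.
Matching coefficients of the independent functions:
  [x^{3}]:  - 4 A B = -24
  [y^{2}]:  - 4 B^{2} = -36
  [y^{3}]:  6 B^{2} = 54
  [x^{3} y]:  6 A B = 36
These equations allow (A, B) = (-2, -3) or (2, 3).
Impose the point condition(s):
  u(1, 0) = -2  ⟹  A = -2
Only A = -2, B = -3 satisfies everything.
Hence u(x, y) = - 2 x^{3} - 3 y^{2}.

Answer: u(x, y) = - 2 x^{3} - 3 y^{2}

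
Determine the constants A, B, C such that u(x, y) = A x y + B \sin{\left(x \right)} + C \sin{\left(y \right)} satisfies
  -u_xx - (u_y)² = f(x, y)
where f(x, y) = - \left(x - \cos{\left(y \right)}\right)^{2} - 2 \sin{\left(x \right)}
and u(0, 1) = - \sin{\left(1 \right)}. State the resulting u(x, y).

Substitute the ansatz u = A x y + B \sin{\left(x \right)} + C \sin{\left(y \right)} into the left-hand side.
Derivatives of the ansatz:
  u_xx = - B \sin{\left(x \right)}
  u_y = A x + C \cos{\left(y \right)}
Term by term:
  -u_xx = B \sin{\left(x \right)}
  -(u_y)² = - A^{2} x^{2} - 2 A C x \cos{\left(y \right)} - C^{2} \cos^{2}{\left(y \right)}
So the left-hand side equals
  - A^{2} x^{2} - 2 A C x \cos{\left(y \right)} + B \sin{\left(x \right)} - C^{2} \cos^{2}{\left(y \right)}
This must equal f(x, y) identically; expanded, f = - x^{2} + 2 x \cos{\left(y \right)} - 2 \sin{\left(x \right)} - \cos^{2}{\left(y \right)}.
Matching coefficients of the independent functions:
  [x^{2}]:  - A^{2} = -1
  [x \cos{\left(y \right)}]:  - 2 A C = 2
  [\sin{\left(x \right)}]:  B = -2
  [\cos^{2}{\left(y \right)}]:  - C^{2} = -1
These equations allow (A, B, C) = (-1, -2, 1) or (1, -2, -1).
Impose the point condition(s):
  u(0, 1) = - \sin{\left(1 \right)}  ⟹  C \sin{\left(1 \right)} = - \sin{\left(1 \right)}
Only A = 1, B = -2, C = -1 satisfies everything.
Hence u(x, y) = x y - 2 \sin{\left(x \right)} - \sin{\left(y \right)}.

Answer: u(x, y) = x y - 2 \sin{\left(x \right)} - \sin{\left(y \right)}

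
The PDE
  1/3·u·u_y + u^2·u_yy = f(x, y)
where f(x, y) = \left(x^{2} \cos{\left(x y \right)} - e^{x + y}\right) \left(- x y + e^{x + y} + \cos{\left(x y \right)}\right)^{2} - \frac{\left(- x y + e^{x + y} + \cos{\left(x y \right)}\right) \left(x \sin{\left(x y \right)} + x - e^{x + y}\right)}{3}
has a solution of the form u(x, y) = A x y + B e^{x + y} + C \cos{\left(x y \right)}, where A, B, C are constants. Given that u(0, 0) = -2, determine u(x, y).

Substitute the ansatz u = A x y + B e^{x + y} + C \cos{\left(x y \right)} into the left-hand side.
Derivatives of the ansatz:
  u_y = A x + B e^{x} e^{y} - C x \sin{\left(x y \right)}
  u_yy = B e^{x} e^{y} - C x^{2} \cos{\left(x y \right)}
Term by term:
  1/3·u·u_y = \frac{A^{2} x^{2} y}{3} + \frac{A B x y e^{x} e^{y}}{3} + \frac{A B x e^{x} e^{y}}{3} - \frac{A C x^{2} y \sin{\left(x y \right)}}{3} + \frac{A C x \cos{\left(x y \right)}}{3} + \frac{B^{2} e^{2 x} e^{2 y}}{3} - \frac{B C x e^{x} e^{y} \sin{\left(x y \right)}}{3} + \frac{B C e^{x} e^{y} \cos{\left(x y \right)}}{3} - \frac{C^{2} x \sin{\left(x y \right)} \cos{\left(x y \right)}}{3}
  u^2·u_yy = A^{2} B x^{2} y^{2} e^{x} e^{y} - A^{2} C x^{4} y^{2} \cos{\left(x y \right)} + 2 A B^{2} x y e^{2 x} e^{2 y} - 2 A B C x^{3} y e^{x} e^{y} \cos{\left(x y \right)} + 2 A B C x y e^{x} e^{y} \cos{\left(x y \right)} - 2 A C^{2} x^{3} y \cos^{2}{\left(x y \right)} + B^{3} e^{3 x} e^{3 y} - B^{2} C x^{2} e^{2 x} e^{2 y} \cos{\left(x y \right)} + 2 B^{2} C e^{2 x} e^{2 y} \cos{\left(x y \right)} - 2 B C^{2} x^{2} e^{x} e^{y} \cos^{2}{\left(x y \right)} + B C^{2} e^{x} e^{y} \cos^{2}{\left(x y \right)} - C^{3} x^{2} \cos^{3}{\left(x y \right)}
So the left-hand side equals
  A^{2} B x^{2} y^{2} e^{x} e^{y} - A^{2} C x^{4} y^{2} \cos{\left(x y \right)} + \frac{A^{2} x^{2} y}{3} + 2 A B^{2} x y e^{2 x} e^{2 y} - 2 A B C x^{3} y e^{x} e^{y} \cos{\left(x y \right)} + 2 A B C x y e^{x} e^{y} \cos{\left(x y \right)} + \frac{A B x y e^{x} e^{y}}{3} + \frac{A B x e^{x} e^{y}}{3} - 2 A C^{2} x^{3} y \cos^{2}{\left(x y \right)} - \frac{A C x^{2} y \sin{\left(x y \right)}}{3} + \frac{A C x \cos{\left(x y \right)}}{3} + B^{3} e^{3 x} e^{3 y} - B^{2} C x^{2} e^{2 x} e^{2 y} \cos{\left(x y \right)} + 2 B^{2} C e^{2 x} e^{2 y} \cos{\left(x y \right)} + \frac{B^{2} e^{2 x} e^{2 y}}{3} - 2 B C^{2} x^{2} e^{x} e^{y} \cos^{2}{\left(x y \right)} + B C^{2} e^{x} e^{y} \cos^{2}{\left(x y \right)} - \frac{B C x e^{x} e^{y} \sin{\left(x y \right)}}{3} + \frac{B C e^{x} e^{y} \cos{\left(x y \right)}}{3} - C^{3} x^{2} \cos^{3}{\left(x y \right)} - \frac{C^{2} x \sin{\left(x y \right)} \cos{\left(x y \right)}}{3}
This must equal f(x, y) identically; expanded, f = x^{4} y^{2} \cos{\left(x y \right)} - 2 x^{3} y e^{x} e^{y} \cos{\left(x y \right)} - 2 x^{3} y \cos^{2}{\left(x y \right)} - x^{2} y^{2} e^{x} e^{y} + \frac{x^{2} y \sin{\left(x y \right)}}{3} + \frac{x^{2} y}{3} + x^{2} e^{2 x} e^{2 y} \cos{\left(x y \right)} + 2 x^{2} e^{x} e^{y} \cos^{2}{\left(x y \right)} + x^{2} \cos^{3}{\left(x y \right)} + 2 x y e^{2 x} e^{2 y} + 2 x y e^{x} e^{y} \cos{\left(x y \right)} - \frac{x y e^{x} e^{y}}{3} - \frac{x e^{x} e^{y} \sin{\left(x y \right)}}{3} - \frac{x e^{x} e^{y}}{3} - \frac{x \sin{\left(x y \right)} \cos{\left(x y \right)}}{3} - \frac{x \cos{\left(x y \right)}}{3} - e^{3 x} e^{3 y} - 2 e^{2 x} e^{2 y} \cos{\left(x y \right)} + \frac{e^{2 x} e^{2 y}}{3} - e^{x} e^{y} \cos^{2}{\left(x y \right)} + \frac{e^{x} e^{y} \cos{\left(x y \right)}}{3}.
Matching coefficients of the independent functions:
(each divided by its leading coefficient; functions giving the same equation are listed together)
  [x \cos{\left(x y \right)}, x^{2} y \sin{\left(x y \right)}]:  A C + 1 = 0
  [x^{2} y]:  A^{2} - 1 = 0
  [x^{2} \cos^{3}{\left(x y \right)}]:  C^{3} + 1 = 0
  [e^{2 x} e^{2 y}]:  B^{2} - 1 = 0
  [e^{3 x} e^{3 y}]:  B^{3} + 1 = 0
  [x e^{x} e^{y}, x y e^{x} e^{y}]:  A B + 1 = 0
  [x \sin{\left(x y \right)} \cos{\left(x y \right)}]:  C^{2} - 1 = 0
  [x^{3} y \cos^{2}{\left(x y \right)}]:  A C^{2} - 1 = 0
  [x^{4} y^{2} \cos{\left(x y \right)}]:  A^{2} C + 1 = 0
  [e^{x} e^{y} \cos{\left(x y \right)}, x e^{x} e^{y} \sin{\left(x y \right)}]:  B C - 1 = 0
  [e^{x} e^{y} \cos^{2}{\left(x y \right)}, x^{2} e^{x} e^{y} \cos^{2}{\left(x y \right)}]:  B C^{2} + 1 = 0
  [e^{2 x} e^{2 y} \cos{\left(x y \right)}, x^{2} e^{2 x} e^{2 y} \cos{\left(x y \right)}]:  B^{2} C + 1 = 0
  [x y e^{2 x} e^{2 y}]:  A B^{2} - 1 = 0
  [x^{2} y^{2} e^{x} e^{y}]:  A^{2} B + 1 = 0
  [x y e^{x} e^{y} \cos{\left(x y \right)}, x^{3} y e^{x} e^{y} \cos{\left(x y \right)}]:  A B C - 1 = 0
Solving: A = 1, B = -1, C = -1.
Check against the point condition:
  u(0, 0) = -2  ⟹  B + C = -2  ✓
Hence u(x, y) = x y - e^{x + y} - \cos{\left(x y \right)}.

Answer: u(x, y) = x y - e^{x + y} - \cos{\left(x y \right)}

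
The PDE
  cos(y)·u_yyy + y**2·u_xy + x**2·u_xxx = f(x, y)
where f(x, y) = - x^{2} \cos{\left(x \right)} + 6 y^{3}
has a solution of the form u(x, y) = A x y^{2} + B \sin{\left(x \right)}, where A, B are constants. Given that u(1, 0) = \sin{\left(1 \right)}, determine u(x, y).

Substitute the ansatz u = A x y^{2} + B \sin{\left(x \right)} into the left-hand side.
Derivatives of the ansatz:
  u_yyy = 0
  u_xy = 2 A y
  u_xxx = - B \cos{\left(x \right)}
Term by term:
  cos(y)·u_yyy = 0
  y**2·u_xy = 2 A y^{3}
  x**2·u_xxx = - B x^{2} \cos{\left(x \right)}
So the left-hand side equals
  2 A y^{3} - B x^{2} \cos{\left(x \right)}
This must equal f(x, y) = - x^{2} \cos{\left(x \right)} + 6 y^{3} identically.
Matching coefficients of the independent functions:
  [y^{3}]:  2 A = 6
  [x^{2} \cos{\left(x \right)}]:  - B = -1
Solving: A = 3, B = 1.
Check against the point condition:
  u(1, 0) = \sin{\left(1 \right)}  ⟹  B \sin{\left(1 \right)} = \sin{\left(1 \right)}  ✓
Hence u(x, y) = 3 x y^{2} + \sin{\left(x \right)}.

Answer: u(x, y) = 3 x y^{2} + \sin{\left(x \right)}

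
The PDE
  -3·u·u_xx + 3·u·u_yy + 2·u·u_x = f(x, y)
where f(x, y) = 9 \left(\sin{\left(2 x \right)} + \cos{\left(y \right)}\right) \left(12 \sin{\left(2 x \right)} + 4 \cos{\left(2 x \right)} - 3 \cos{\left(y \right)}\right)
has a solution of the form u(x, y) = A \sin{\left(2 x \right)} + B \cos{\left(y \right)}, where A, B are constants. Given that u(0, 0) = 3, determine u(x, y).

Substitute the ansatz u = A \sin{\left(2 x \right)} + B \cos{\left(y \right)} into the left-hand side.
Derivatives of the ansatz:
  u_xx = - 4 A \sin{\left(2 x \right)}
  u_yy = - B \cos{\left(y \right)}
  u_x = 2 A \cos{\left(2 x \right)}
Term by term:
  -3·u·u_xx = 12 A^{2} \sin^{2}{\left(2 x \right)} + 12 A B \sin{\left(2 x \right)} \cos{\left(y \right)}
  3·u·u_yy = - 3 A B \sin{\left(2 x \right)} \cos{\left(y \right)} - 3 B^{2} \cos^{2}{\left(y \right)}
  2·u·u_x = 4 A^{2} \sin{\left(2 x \right)} \cos{\left(2 x \right)} + 4 A B \cos{\left(2 x \right)} \cos{\left(y \right)}
So the left-hand side equals
  12 A^{2} \sin^{2}{\left(2 x \right)} + 4 A^{2} \sin{\left(2 x \right)} \cos{\left(2 x \right)} + 9 A B \sin{\left(2 x \right)} \cos{\left(y \right)} + 4 A B \cos{\left(2 x \right)} \cos{\left(y \right)} - 3 B^{2} \cos^{2}{\left(y \right)}
This must equal f(x, y) identically; expanded, f = 108 \sin^{2}{\left(2 x \right)} + 36 \sin{\left(2 x \right)} \cos{\left(2 x \right)} + 81 \sin{\left(2 x \right)} \cos{\left(y \right)} + 36 \cos{\left(2 x \right)} \cos{\left(y \right)} - 27 \cos^{2}{\left(y \right)}.
Matching coefficients of the independent functions:
  [\sin{\left(2 x \right)} \cos{\left(2 x \right)}]:  4 A^{2} = 36
  [\sin{\left(2 x \right)} \cos{\left(y \right)}]:  9 A B = 81
  [\cos{\left(2 x \right)} \cos{\left(y \right)}]:  4 A B = 36
  [\sin^{2}{\left(2 x \right)}]:  12 A^{2} = 108
  [\cos^{2}{\left(y \right)}]:  - 3 B^{2} = -27
These equations allow (A, B) = (-3, -3) or (3, 3).
Impose the point condition(s):
  u(0, 0) = 3  ⟹  B = 3
Only A = 3, B = 3 satisfies everything.
Hence u(x, y) = 3 \sin{\left(2 x \right)} + 3 \cos{\left(y \right)}.

Answer: u(x, y) = 3 \sin{\left(2 x \right)} + 3 \cos{\left(y \right)}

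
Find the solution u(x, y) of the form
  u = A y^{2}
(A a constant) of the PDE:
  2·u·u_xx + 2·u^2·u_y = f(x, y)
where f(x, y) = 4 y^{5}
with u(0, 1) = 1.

Answer: u(x, y) = y^{2}

Derivation:
Substitute the ansatz u = A y^{2} into the left-hand side.
Derivatives of the ansatz:
  u_xx = 0
  u_y = 2 A y
Term by term:
  2·u·u_xx = 0
  2·u^2·u_y = 4 A^{3} y^{5}
So the left-hand side equals
  4 A^{3} y^{5}
This must equal f(x, y) = 4 y^{5} identically.
Matching coefficients of the independent functions:
  [y^{5}]:  4 A^{3} = 4
Solving: A = 1.
Check against the point condition:
  u(0, 1) = 1  ⟹  A = 1  ✓
Hence u(x, y) = y^{2}.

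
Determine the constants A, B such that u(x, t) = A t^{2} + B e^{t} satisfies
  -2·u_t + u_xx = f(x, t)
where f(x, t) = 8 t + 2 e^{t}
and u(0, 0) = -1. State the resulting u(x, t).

Substitute the ansatz u = A t^{2} + B e^{t} into the left-hand side.
Derivatives of the ansatz:
  u_t = 2 A t + B e^{t}
  u_xx = 0
Term by term:
  -2·u_t = - 4 A t - 2 B e^{t}
  u_xx = 0
So the left-hand side equals
  - 4 A t - 2 B e^{t}
This must equal f(x, t) = 8 t + 2 e^{t} identically.
Matching coefficients of the independent functions:
  [t]:  - 4 A = 8
  [e^{t}]:  - 2 B = 2
Solving: A = -2, B = -1.
Check against the point condition:
  u(0, 0) = -1  ⟹  B = -1  ✓
Hence u(x, t) = - 2 t^{2} - e^{t}.

Answer: u(x, t) = - 2 t^{2} - e^{t}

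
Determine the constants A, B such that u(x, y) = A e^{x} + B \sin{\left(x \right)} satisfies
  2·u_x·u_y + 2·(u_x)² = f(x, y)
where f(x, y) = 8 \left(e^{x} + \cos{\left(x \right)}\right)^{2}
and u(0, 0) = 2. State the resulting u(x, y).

Answer: u(x, y) = 2 e^{x} + 2 \sin{\left(x \right)}

Derivation:
Substitute the ansatz u = A e^{x} + B \sin{\left(x \right)} into the left-hand side.
Derivatives of the ansatz:
  u_x = A e^{x} + B \cos{\left(x \right)}
  u_y = 0
Term by term:
  2·u_x·u_y = 0
  2·(u_x)² = 2 A^{2} e^{2 x} + 4 A B e^{x} \cos{\left(x \right)} + 2 B^{2} \cos^{2}{\left(x \right)}
So the left-hand side equals
  2 A^{2} e^{2 x} + 4 A B e^{x} \cos{\left(x \right)} + 2 B^{2} \cos^{2}{\left(x \right)}
This must equal f(x, y) identically; expanded, f = 8 e^{2 x} + 16 e^{x} \cos{\left(x \right)} + 8 \cos^{2}{\left(x \right)}.
Matching coefficients of the independent functions:
  [e^{x} \cos{\left(x \right)}]:  4 A B = 16
  [e^{2 x}]:  2 A^{2} = 8
  [\cos^{2}{\left(x \right)}]:  2 B^{2} = 8
These equations allow (A, B) = (-2, -2) or (2, 2).
Impose the point condition(s):
  u(0, 0) = 2  ⟹  A = 2
Only A = 2, B = 2 satisfies everything.
Hence u(x, y) = 2 e^{x} + 2 \sin{\left(x \right)}.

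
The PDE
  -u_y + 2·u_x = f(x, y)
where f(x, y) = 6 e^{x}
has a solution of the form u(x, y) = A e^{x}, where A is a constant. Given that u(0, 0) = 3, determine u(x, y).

Answer: u(x, y) = 3 e^{x}

Derivation:
Substitute the ansatz u = A e^{x} into the left-hand side.
Derivatives of the ansatz:
  u_y = 0
  u_x = A e^{x}
Term by term:
  -u_y = 0
  2·u_x = 2 A e^{x}
So the left-hand side equals
  2 A e^{x}
This must equal f(x, y) = 6 e^{x} identically.
Matching coefficients of the independent functions:
  [e^{x}]:  2 A = 6
Solving: A = 3.
Check against the point condition:
  u(0, 0) = 3  ⟹  A = 3  ✓
Hence u(x, y) = 3 e^{x}.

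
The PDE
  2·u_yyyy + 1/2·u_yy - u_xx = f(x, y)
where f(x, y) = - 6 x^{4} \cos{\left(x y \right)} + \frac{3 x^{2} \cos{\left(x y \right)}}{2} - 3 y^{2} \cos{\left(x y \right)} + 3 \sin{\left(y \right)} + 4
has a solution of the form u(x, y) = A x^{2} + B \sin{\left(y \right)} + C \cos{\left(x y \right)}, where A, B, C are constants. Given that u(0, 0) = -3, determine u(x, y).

Substitute the ansatz u = A x^{2} + B \sin{\left(y \right)} + C \cos{\left(x y \right)} into the left-hand side.
Derivatives of the ansatz:
  u_yyyy = B \sin{\left(y \right)} + C x^{4} \cos{\left(x y \right)}
  u_yy = - B \sin{\left(y \right)} - C x^{2} \cos{\left(x y \right)}
  u_xx = 2 A - C y^{2} \cos{\left(x y \right)}
Term by term:
  2·u_yyyy = 2 B \sin{\left(y \right)} + 2 C x^{4} \cos{\left(x y \right)}
  1/2·u_yy = - \frac{B \sin{\left(y \right)}}{2} - \frac{C x^{2} \cos{\left(x y \right)}}{2}
  -u_xx = - 2 A + C y^{2} \cos{\left(x y \right)}
So the left-hand side equals
  - 2 A + \frac{3 B \sin{\left(y \right)}}{2} + 2 C x^{4} \cos{\left(x y \right)} - \frac{C x^{2} \cos{\left(x y \right)}}{2} + C y^{2} \cos{\left(x y \right)}
This must equal f(x, y) = - 6 x^{4} \cos{\left(x y \right)} + \frac{3 x^{2} \cos{\left(x y \right)}}{2} - 3 y^{2} \cos{\left(x y \right)} + 3 \sin{\left(y \right)} + 4 identically.
Matching coefficients of the independent functions:
  [constant term]:  - 2 A = 4
  [x^{2} \cos{\left(x y \right)}]:  - \frac{C}{2} = \frac{3}{2}
  [x^{4} \cos{\left(x y \right)}]:  2 C = -6
  [y^{2} \cos{\left(x y \right)}]:  C = -3
  [\sin{\left(y \right)}]:  \frac{3 B}{2} = 3
Solving: A = -2, B = 2, C = -3.
Check against the point condition:
  u(0, 0) = -3  ⟹  C = -3  ✓
Hence u(x, y) = - 2 x^{2} + 2 \sin{\left(y \right)} - 3 \cos{\left(x y \right)}.

Answer: u(x, y) = - 2 x^{2} + 2 \sin{\left(y \right)} - 3 \cos{\left(x y \right)}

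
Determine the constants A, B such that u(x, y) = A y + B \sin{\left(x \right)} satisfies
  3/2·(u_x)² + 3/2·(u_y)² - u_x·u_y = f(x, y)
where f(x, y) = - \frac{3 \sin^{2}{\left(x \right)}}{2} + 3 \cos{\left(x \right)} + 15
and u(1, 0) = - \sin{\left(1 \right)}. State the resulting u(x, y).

Substitute the ansatz u = A y + B \sin{\left(x \right)} into the left-hand side.
Derivatives of the ansatz:
  u_x = B \cos{\left(x \right)}
  u_y = A
Term by term:
  3/2·(u_x)² = \frac{3 B^{2} \cos^{2}{\left(x \right)}}{2}
  3/2·(u_y)² = \frac{3 A^{2}}{2}
  -u_x·u_y = - A B \cos{\left(x \right)}
So the left-hand side equals
  \frac{3 A^{2}}{2} - A B \cos{\left(x \right)} + \frac{3 B^{2} \cos^{2}{\left(x \right)}}{2}
This must equal f(x, y) identically; expanded, f = \frac{3 \cos^{2}{\left(x \right)}}{2} + 3 \cos{\left(x \right)} + \frac{27}{2}.
Matching coefficients of the independent functions:
  [constant term]:  \frac{3 A^{2}}{2} = \frac{27}{2}
  [\cos{\left(x \right)}]:  - A B = 3
  [\cos^{2}{\left(x \right)}]:  \frac{3 B^{2}}{2} = \frac{3}{2}
These equations allow (A, B) = (-3, 1) or (3, -1).
Impose the point condition(s):
  u(1, 0) = - \sin{\left(1 \right)}  ⟹  B \sin{\left(1 \right)} = - \sin{\left(1 \right)}
Only A = 3, B = -1 satisfies everything.
Hence u(x, y) = 3 y - \sin{\left(x \right)}.

Answer: u(x, y) = 3 y - \sin{\left(x \right)}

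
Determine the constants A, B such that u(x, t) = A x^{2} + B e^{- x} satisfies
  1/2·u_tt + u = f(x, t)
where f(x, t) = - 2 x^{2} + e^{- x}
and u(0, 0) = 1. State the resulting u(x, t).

Substitute the ansatz u = A x^{2} + B e^{- x} into the left-hand side.
Derivatives of the ansatz:
  u_tt = 0
Term by term:
  1/2·u_tt = 0
  u = A x^{2} + B e^{- x}
So the left-hand side equals
  A x^{2} + B e^{- x}
This must equal f(x, t) = - 2 x^{2} + e^{- x} identically.
Matching coefficients of the independent functions:
  [x^{2}]:  A = -2
  [e^{- x}]:  B = 1
Solving: A = -2, B = 1.
Check against the point condition:
  u(0, 0) = 1  ⟹  B = 1  ✓
Hence u(x, t) = - 2 x^{2} + e^{- x}.

Answer: u(x, t) = - 2 x^{2} + e^{- x}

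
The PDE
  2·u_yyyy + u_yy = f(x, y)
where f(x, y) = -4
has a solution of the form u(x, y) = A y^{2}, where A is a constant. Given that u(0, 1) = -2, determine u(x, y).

Substitute the ansatz u = A y^{2} into the left-hand side.
Derivatives of the ansatz:
  u_yyyy = 0
  u_yy = 2 A
Term by term:
  2·u_yyyy = 0
  u_yy = 2 A
So the left-hand side equals
  2 A
This must equal f(x, y) = -4 identically.
Matching coefficients of the independent functions:
  [constant term]:  2 A = -4
Solving: A = -2.
Check against the point condition:
  u(0, 1) = -2  ⟹  A = -2  ✓
Hence u(x, y) = - 2 y^{2}.

Answer: u(x, y) = - 2 y^{2}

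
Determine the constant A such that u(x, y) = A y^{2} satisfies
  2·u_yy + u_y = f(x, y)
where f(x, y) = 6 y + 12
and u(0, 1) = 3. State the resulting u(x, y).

Substitute the ansatz u = A y^{2} into the left-hand side.
Derivatives of the ansatz:
  u_yy = 2 A
  u_y = 2 A y
Term by term:
  2·u_yy = 4 A
  u_y = 2 A y
So the left-hand side equals
  2 A y + 4 A
This must equal f(x, y) = 6 y + 12 identically.
Matching coefficients of the independent functions:
  [constant term]:  4 A = 12
  [y]:  2 A = 6
Solving: A = 3.
Check against the point condition:
  u(0, 1) = 3  ⟹  A = 3  ✓
Hence u(x, y) = 3 y^{2}.

Answer: u(x, y) = 3 y^{2}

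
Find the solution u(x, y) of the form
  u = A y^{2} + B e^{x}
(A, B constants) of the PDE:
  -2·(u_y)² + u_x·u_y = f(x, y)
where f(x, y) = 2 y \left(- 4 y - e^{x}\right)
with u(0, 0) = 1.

Substitute the ansatz u = A y^{2} + B e^{x} into the left-hand side.
Derivatives of the ansatz:
  u_y = 2 A y
  u_x = B e^{x}
Term by term:
  -2·(u_y)² = - 8 A^{2} y^{2}
  u_x·u_y = 2 A B y e^{x}
So the left-hand side equals
  - 8 A^{2} y^{2} + 2 A B y e^{x}
This must equal f(x, y) identically; expanded, f = - 8 y^{2} - 2 y e^{x}.
Matching coefficients of the independent functions:
  [y^{2}]:  - 8 A^{2} = -8
  [y e^{x}]:  2 A B = -2
These equations allow (A, B) = (-1, 1) or (1, -1).
Impose the point condition(s):
  u(0, 0) = 1  ⟹  B = 1
Only A = -1, B = 1 satisfies everything.
Hence u(x, y) = - y^{2} + e^{x}.

Answer: u(x, y) = - y^{2} + e^{x}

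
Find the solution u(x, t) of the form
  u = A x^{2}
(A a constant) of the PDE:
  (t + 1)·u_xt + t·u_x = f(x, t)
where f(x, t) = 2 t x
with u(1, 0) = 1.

Substitute the ansatz u = A x^{2} into the left-hand side.
Derivatives of the ansatz:
  u_xt = 0
  u_x = 2 A x
Term by term:
  (t + 1)·u_xt = 0
  t·u_x = 2 A t x
So the left-hand side equals
  2 A t x
This must equal f(x, t) = 2 t x identically.
Matching coefficients of the independent functions:
  [t x]:  2 A = 2
Solving: A = 1.
Check against the point condition:
  u(1, 0) = 1  ⟹  A = 1  ✓
Hence u(x, t) = x^{2}.

Answer: u(x, t) = x^{2}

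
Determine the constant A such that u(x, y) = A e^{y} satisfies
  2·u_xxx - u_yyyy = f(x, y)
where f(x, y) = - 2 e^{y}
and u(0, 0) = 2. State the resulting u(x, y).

Substitute the ansatz u = A e^{y} into the left-hand side.
Derivatives of the ansatz:
  u_xxx = 0
  u_yyyy = A e^{y}
Term by term:
  2·u_xxx = 0
  -u_yyyy = - A e^{y}
So the left-hand side equals
  - A e^{y}
This must equal f(x, y) = - 2 e^{y} identically.
Matching coefficients of the independent functions:
  [e^{y}]:  - A = -2
Solving: A = 2.
Check against the point condition:
  u(0, 0) = 2  ⟹  A = 2  ✓
Hence u(x, y) = 2 e^{y}.

Answer: u(x, y) = 2 e^{y}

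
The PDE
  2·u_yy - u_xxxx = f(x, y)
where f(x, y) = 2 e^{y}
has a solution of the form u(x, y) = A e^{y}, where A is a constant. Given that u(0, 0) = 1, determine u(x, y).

Substitute the ansatz u = A e^{y} into the left-hand side.
Derivatives of the ansatz:
  u_yy = A e^{y}
  u_xxxx = 0
Term by term:
  2·u_yy = 2 A e^{y}
  -u_xxxx = 0
So the left-hand side equals
  2 A e^{y}
This must equal f(x, y) = 2 e^{y} identically.
Matching coefficients of the independent functions:
  [e^{y}]:  2 A = 2
Solving: A = 1.
Check against the point condition:
  u(0, 0) = 1  ⟹  A = 1  ✓
Hence u(x, y) = e^{y}.

Answer: u(x, y) = e^{y}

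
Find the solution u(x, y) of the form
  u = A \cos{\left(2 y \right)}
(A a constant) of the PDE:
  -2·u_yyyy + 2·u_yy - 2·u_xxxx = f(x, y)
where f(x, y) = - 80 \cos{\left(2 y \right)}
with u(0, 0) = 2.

Substitute the ansatz u = A \cos{\left(2 y \right)} into the left-hand side.
Derivatives of the ansatz:
  u_yyyy = 16 A \cos{\left(2 y \right)}
  u_yy = - 4 A \cos{\left(2 y \right)}
  u_xxxx = 0
Term by term:
  -2·u_yyyy = - 32 A \cos{\left(2 y \right)}
  2·u_yy = - 8 A \cos{\left(2 y \right)}
  -2·u_xxxx = 0
So the left-hand side equals
  - 40 A \cos{\left(2 y \right)}
This must equal f(x, y) = - 80 \cos{\left(2 y \right)} identically.
Matching coefficients of the independent functions:
  [\cos{\left(2 y \right)}]:  - 40 A = -80
Solving: A = 2.
Check against the point condition:
  u(0, 0) = 2  ⟹  A = 2  ✓
Hence u(x, y) = 2 \cos{\left(2 y \right)}.

Answer: u(x, y) = 2 \cos{\left(2 y \right)}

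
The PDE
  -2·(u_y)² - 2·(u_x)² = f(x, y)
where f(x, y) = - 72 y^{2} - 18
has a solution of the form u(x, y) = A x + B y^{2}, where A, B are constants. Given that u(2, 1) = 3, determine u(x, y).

Substitute the ansatz u = A x + B y^{2} into the left-hand side.
Derivatives of the ansatz:
  u_y = 2 B y
  u_x = A
Term by term:
  -2·(u_y)² = - 8 B^{2} y^{2}
  -2·(u_x)² = - 2 A^{2}
So the left-hand side equals
  - 2 A^{2} - 8 B^{2} y^{2}
This must equal f(x, y) = - 72 y^{2} - 18 identically.
Matching coefficients of the independent functions:
  [constant term]:  - 2 A^{2} = -18
  [y^{2}]:  - 8 B^{2} = -72
These equations allow (A, B) = (-3, -3) or (-3, 3) or (3, -3) or (3, 3).
Impose the point condition(s):
  u(2, 1) = 3  ⟹  2 A + B = 3
Only A = 3, B = -3 satisfies everything.
Hence u(x, y) = 3 x - 3 y^{2}.

Answer: u(x, y) = 3 x - 3 y^{2}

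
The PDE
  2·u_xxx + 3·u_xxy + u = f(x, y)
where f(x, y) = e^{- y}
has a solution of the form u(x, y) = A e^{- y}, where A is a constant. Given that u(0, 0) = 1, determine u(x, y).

Substitute the ansatz u = A e^{- y} into the left-hand side.
Derivatives of the ansatz:
  u_xxx = 0
  u_xxy = 0
Term by term:
  2·u_xxx = 0
  3·u_xxy = 0
  u = A e^{- y}
So the left-hand side equals
  A e^{- y}
This must equal f(x, y) = e^{- y} identically.
Matching coefficients of the independent functions:
  [e^{- y}]:  A = 1
Solving: A = 1.
Check against the point condition:
  u(0, 0) = 1  ⟹  A = 1  ✓
Hence u(x, y) = e^{- y}.

Answer: u(x, y) = e^{- y}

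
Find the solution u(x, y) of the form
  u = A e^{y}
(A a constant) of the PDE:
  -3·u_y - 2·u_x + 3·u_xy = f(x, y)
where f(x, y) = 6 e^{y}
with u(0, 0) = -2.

Substitute the ansatz u = A e^{y} into the left-hand side.
Derivatives of the ansatz:
  u_y = A e^{y}
  u_x = 0
  u_xy = 0
Term by term:
  -3·u_y = - 3 A e^{y}
  -2·u_x = 0
  3·u_xy = 0
So the left-hand side equals
  - 3 A e^{y}
This must equal f(x, y) = 6 e^{y} identically.
Matching coefficients of the independent functions:
  [e^{y}]:  - 3 A = 6
Solving: A = -2.
Check against the point condition:
  u(0, 0) = -2  ⟹  A = -2  ✓
Hence u(x, y) = - 2 e^{y}.

Answer: u(x, y) = - 2 e^{y}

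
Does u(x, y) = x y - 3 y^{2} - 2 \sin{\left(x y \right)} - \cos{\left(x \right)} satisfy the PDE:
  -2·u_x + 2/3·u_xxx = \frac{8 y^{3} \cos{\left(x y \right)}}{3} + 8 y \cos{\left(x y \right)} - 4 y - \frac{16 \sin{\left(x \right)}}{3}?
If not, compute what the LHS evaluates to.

Evaluate each term of the left-hand side for u = x y - 3 y^{2} - 2 \sin{\left(x y \right)} - \cos{\left(x \right)}.
Derivatives:
  u_x = - 2 y \cos{\left(x y \right)} + y + \sin{\left(x \right)}
  u_xxx = 2 y^{3} \cos{\left(x y \right)} - \sin{\left(x \right)}
Terms:
  -2·u_x = 4 y \cos{\left(x y \right)} - 2 y - 2 \sin{\left(x \right)}
  2/3·u_xxx = \frac{4 y^{3} \cos{\left(x y \right)}}{3} - \frac{2 \sin{\left(x \right)}}{3}
Sum: LHS = \frac{4 y^{3} \cos{\left(x y \right)}}{3} + 4 y \cos{\left(x y \right)} - 2 y - \frac{8 \sin{\left(x \right)}}{3}
Given right-hand side: \frac{8 y^{3} \cos{\left(x y \right)}}{3} + 8 y \cos{\left(x y \right)} - 4 y - \frac{16 \sin{\left(x \right)}}{3}. Difference LHS − RHS = - \frac{4 y^{3} \cos{\left(x y \right)}}{3} - 4 y \cos{\left(x y \right)} + 2 y + \frac{8 \sin{\left(x \right)}}{3} ≠ 0, so u is not a solution.

Answer: No, the LHS evaluates to \frac{4 y^{3} \cos{\left(x y \right)}}{3} + 4 y \cos{\left(x y \right)} - 2 y - \frac{8 \sin{\left(x \right)}}{3}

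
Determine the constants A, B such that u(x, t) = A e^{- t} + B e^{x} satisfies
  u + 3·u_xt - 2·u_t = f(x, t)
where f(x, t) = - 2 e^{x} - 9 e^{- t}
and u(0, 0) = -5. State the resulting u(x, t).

Substitute the ansatz u = A e^{- t} + B e^{x} into the left-hand side.
Derivatives of the ansatz:
  u_xt = 0
  u_t = - A e^{- t}
Term by term:
  u = A e^{- t} + B e^{x}
  3·u_xt = 0
  -2·u_t = 2 A e^{- t}
So the left-hand side equals
  3 A e^{- t} + B e^{x}
This must equal f(x, t) = - 2 e^{x} - 9 e^{- t} identically.
Matching coefficients of the independent functions:
  [e^{- t}]:  3 A = -9
  [e^{x}]:  B = -2
Solving: A = -3, B = -2.
Check against the point condition:
  u(0, 0) = -5  ⟹  A + B = -5  ✓
Hence u(x, t) = - 2 e^{x} - 3 e^{- t}.

Answer: u(x, t) = - 2 e^{x} - 3 e^{- t}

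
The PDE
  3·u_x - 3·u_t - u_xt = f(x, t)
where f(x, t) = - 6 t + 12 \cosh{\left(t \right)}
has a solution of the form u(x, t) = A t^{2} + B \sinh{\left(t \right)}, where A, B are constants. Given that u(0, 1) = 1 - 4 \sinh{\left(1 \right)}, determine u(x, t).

Substitute the ansatz u = A t^{2} + B \sinh{\left(t \right)} into the left-hand side.
Derivatives of the ansatz:
  u_x = 0
  u_t = 2 A t + B \cosh{\left(t \right)}
  u_xt = 0
Term by term:
  3·u_x = 0
  -3·u_t = - 6 A t - 3 B \cosh{\left(t \right)}
  -u_xt = 0
So the left-hand side equals
  - 6 A t - 3 B \cosh{\left(t \right)}
This must equal f(x, t) = - 6 t + 12 \cosh{\left(t \right)} identically.
Matching coefficients of the independent functions:
  [t]:  - 6 A = -6
  [\cosh{\left(t \right)}]:  - 3 B = 12
Solving: A = 1, B = -4.
Check against the point condition:
  u(0, 1) = 1 - 4 \sinh{\left(1 \right)}  ⟹  A + B \sinh{\left(1 \right)} = 1 - 4 \sinh{\left(1 \right)}  ✓
Hence u(x, t) = t^{2} - 4 \sinh{\left(t \right)}.

Answer: u(x, t) = t^{2} - 4 \sinh{\left(t \right)}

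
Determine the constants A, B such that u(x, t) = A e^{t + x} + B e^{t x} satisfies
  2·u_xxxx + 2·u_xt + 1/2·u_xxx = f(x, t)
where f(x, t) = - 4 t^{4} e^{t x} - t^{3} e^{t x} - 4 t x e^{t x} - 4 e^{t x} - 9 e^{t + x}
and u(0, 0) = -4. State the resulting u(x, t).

Substitute the ansatz u = A e^{t + x} + B e^{t x} into the left-hand side.
Derivatives of the ansatz:
  u_xxxx = A e^{t} e^{x} + B t^{4} e^{t x}
  u_xt = A e^{t} e^{x} + B t x e^{t x} + B e^{t x}
  u_xxx = A e^{t} e^{x} + B t^{3} e^{t x}
Term by term:
  2·u_xxxx = 2 A e^{t} e^{x} + 2 B t^{4} e^{t x}
  2·u_xt = 2 A e^{t} e^{x} + 2 B t x e^{t x} + 2 B e^{t x}
  1/2·u_xxx = \frac{A e^{t} e^{x}}{2} + \frac{B t^{3} e^{t x}}{2}
So the left-hand side equals
  \frac{9 A e^{t} e^{x}}{2} + 2 B t^{4} e^{t x} + \frac{B t^{3} e^{t x}}{2} + 2 B t x e^{t x} + 2 B e^{t x}
This must equal f(x, t) identically; expanded, f = - 4 t^{4} e^{t x} - t^{3} e^{t x} - 4 t x e^{t x} - 9 e^{t} e^{x} - 4 e^{t x}.
Matching coefficients of the independent functions:
  [t^{3} e^{t x}]:  \frac{B}{2} = -1
  [t^{4} e^{t x}, t x e^{t x}, e^{t x}]:  2 B = -4
  [e^{t} e^{x}]:  \frac{9 A}{2} = -9
Solving: A = -2, B = -2.
Check against the point condition:
  u(0, 0) = -4  ⟹  A + B = -4  ✓
Hence u(x, t) = - 2 e^{t x} - 2 e^{t + x}.

Answer: u(x, t) = - 2 e^{t x} - 2 e^{t + x}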